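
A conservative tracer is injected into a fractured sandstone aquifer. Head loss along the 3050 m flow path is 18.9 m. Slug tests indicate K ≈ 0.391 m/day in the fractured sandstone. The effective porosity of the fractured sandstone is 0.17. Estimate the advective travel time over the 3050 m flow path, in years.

Hydraulic gradient i = Δh / L = 18.9 / 3050 = 0.006197.
Darcy flux q = K · i = 0.3910 × 0.006197 = 0.002423 m/day.
Seepage velocity v = q / n_e = 0.002423 / 0.17 = 0.01425 m/day.
Travel time t = L / v = 3050 / 0.01425 = 2.140e+05 days = 585.9 years.

586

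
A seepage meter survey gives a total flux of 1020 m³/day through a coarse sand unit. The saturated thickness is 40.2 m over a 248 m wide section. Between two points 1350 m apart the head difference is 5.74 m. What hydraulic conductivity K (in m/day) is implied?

24.1

Cross-sectional area A = 248 × 40.2 = 9970 m².
Hydraulic gradient i = Δh / L = 5.74 / 1350 = 0.004252.
From Q = K·A·i, K = Q / (A·i) = 1020 / (9970 × 0.004252) = 24.06 m/day.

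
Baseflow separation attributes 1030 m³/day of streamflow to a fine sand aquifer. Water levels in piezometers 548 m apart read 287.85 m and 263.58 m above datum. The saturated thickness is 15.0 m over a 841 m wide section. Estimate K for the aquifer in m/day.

1.84

Cross-sectional area A = 841 × 15.0 = 12615 m².
Hydraulic gradient i = (287.85 − 263.58) / 548 = 24.27 / 548 = 0.04429.
From Q = K·A·i, K = Q / (A·i) = 1030 / (12615 × 0.04429) = 1.844 m/day.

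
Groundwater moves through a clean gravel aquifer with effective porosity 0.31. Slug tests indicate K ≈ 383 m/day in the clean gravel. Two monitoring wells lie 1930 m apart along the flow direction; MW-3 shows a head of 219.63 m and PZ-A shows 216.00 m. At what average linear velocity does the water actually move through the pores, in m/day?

Hydraulic gradient i = (219.63 − 216.00) / 1930 = 3.63 / 1930 = 0.001881.
Darcy flux q = K · i = 383.0 × 0.001881 = 0.7204 m/day.
Seepage velocity v = q / n_e = 0.7204 / 0.31 = 2.324 m/day.

2.32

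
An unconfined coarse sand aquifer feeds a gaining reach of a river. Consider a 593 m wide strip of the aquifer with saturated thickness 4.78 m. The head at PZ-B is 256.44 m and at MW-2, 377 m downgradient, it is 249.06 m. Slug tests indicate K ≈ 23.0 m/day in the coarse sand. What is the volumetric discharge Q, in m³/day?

1280

Cross-sectional area A = 593 × 4.78 = 2835 m².
Hydraulic gradient i = (256.44 − 249.06) / 377 = 7.38 / 377 = 0.01958.
Darcy's law: Q = K · A · i = 23.00 × 2835 × 0.01958 = 1276 m³/day.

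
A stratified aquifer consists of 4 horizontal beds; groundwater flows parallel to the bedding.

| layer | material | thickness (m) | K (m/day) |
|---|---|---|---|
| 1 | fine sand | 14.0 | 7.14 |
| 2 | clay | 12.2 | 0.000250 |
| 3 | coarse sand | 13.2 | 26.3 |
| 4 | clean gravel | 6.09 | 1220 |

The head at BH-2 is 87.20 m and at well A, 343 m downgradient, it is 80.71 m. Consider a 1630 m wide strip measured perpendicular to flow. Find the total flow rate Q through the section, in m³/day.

Flow is parallel to layering, so each bed carries its own Darcy discharge and the transmissivities add.
Σ(K_i·b_i) = 7.14×14.0 + 0.000250×12.2 + 26.3×13.2 + 1220×6.09 = 7877 m²/day.
Hydraulic gradient i = (87.20 − 80.71) / 343 = 6.49 / 343 = 0.01892.
Q = Σ(K_i·b_i) · W · i = 7877 × 1630 × 0.01892 = 2.429e+05 m³/day.

243000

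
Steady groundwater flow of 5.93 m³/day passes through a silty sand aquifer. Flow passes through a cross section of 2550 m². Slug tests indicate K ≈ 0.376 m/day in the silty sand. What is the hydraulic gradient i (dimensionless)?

0.00618

From Q = K·A·i, i = Q / (K·A) = 5.93 / (0.3760 × 2550) = 0.006185.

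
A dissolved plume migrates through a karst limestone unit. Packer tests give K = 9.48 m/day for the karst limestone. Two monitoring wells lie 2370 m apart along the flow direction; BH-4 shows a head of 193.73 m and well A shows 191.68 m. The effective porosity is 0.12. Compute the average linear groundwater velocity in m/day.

Hydraulic gradient i = (193.73 − 191.68) / 2370 = 2.05 / 2370 = 0.0008650.
Darcy flux q = K · i = 9.480 × 0.0008650 = 0.008200 m/day.
Seepage velocity v = q / n_e = 0.008200 / 0.12 = 0.06833 m/day.

0.0683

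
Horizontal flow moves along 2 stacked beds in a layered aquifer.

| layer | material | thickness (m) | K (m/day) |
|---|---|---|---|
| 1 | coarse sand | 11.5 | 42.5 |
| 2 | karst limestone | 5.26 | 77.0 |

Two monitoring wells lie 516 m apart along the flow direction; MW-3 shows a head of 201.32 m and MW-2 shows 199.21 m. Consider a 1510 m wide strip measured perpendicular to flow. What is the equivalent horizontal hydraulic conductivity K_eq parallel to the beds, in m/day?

Flow is parallel to layering, so each bed carries its own Darcy discharge and the transmissivities add.
Σ(K_i·b_i) = 42.5×11.5 + 77.0×5.26 = 893.8 m²/day.
Total thickness b = 16.76 m, so K_eq = Σ(K_i·b_i)/b = 53.33 m/day.

53.3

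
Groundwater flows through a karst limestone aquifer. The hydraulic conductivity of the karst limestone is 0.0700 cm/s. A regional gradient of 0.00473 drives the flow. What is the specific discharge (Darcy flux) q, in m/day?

Convert K: 0.0700 cm/s × 864 = 60.48 m/day.
Hydraulic gradient i = 0.00473.
Specific discharge q = K · i = 60.48 × 0.004730 = 0.2861 m/day.

0.286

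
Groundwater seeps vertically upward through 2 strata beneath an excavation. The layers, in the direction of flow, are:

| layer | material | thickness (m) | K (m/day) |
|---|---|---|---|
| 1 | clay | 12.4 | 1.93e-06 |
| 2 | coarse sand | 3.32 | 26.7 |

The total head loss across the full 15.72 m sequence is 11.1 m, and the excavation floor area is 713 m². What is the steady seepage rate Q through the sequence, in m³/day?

Flow is perpendicular to layering, so the layers act in series and the equivalent K is the thickness-weighted harmonic mean.
Total thickness L = 12.4 + 3.32 = 15.72 m.
Σ(b_i/K_i) = 12.4/1.93e-06 + 3.32/26.7 = 6.425e+06 d.
K_eq = L / Σ(b_i/K_i) = 15.72 / 6.425e+06 = 2.447e-06 m/day.
Q = K_eq · A · (Δh/L) = 2.447e-06 × 713 × (11.1/15.72) = 0.001232 m³/day.

0.00123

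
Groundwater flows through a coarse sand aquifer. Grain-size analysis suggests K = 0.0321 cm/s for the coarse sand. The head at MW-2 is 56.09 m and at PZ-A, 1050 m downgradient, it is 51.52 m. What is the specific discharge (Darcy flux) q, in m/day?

0.121

Convert K: 0.0321 cm/s × 864 = 27.73 m/day.
Hydraulic gradient i = (56.09 − 51.52) / 1050 = 4.57 / 1050 = 0.004352.
Specific discharge q = K · i = 27.73 × 0.004352 = 0.1207 m/day.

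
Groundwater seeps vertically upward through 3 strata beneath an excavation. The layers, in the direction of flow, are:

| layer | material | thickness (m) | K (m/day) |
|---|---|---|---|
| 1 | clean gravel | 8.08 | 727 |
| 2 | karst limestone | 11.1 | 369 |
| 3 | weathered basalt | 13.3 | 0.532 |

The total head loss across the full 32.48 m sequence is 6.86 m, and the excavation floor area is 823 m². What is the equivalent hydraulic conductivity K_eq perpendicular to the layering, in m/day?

1.30

Flow is perpendicular to layering, so the layers act in series and the equivalent K is the thickness-weighted harmonic mean.
Total thickness L = 8.08 + 11.1 + 13.3 = 32.48 m.
Σ(b_i/K_i) = 8.08/727 + 11.1/369 + 13.3/0.532 = 25.04 d.
K_eq = L / Σ(b_i/K_i) = 32.48 / 25.04 = 1.297 m/day.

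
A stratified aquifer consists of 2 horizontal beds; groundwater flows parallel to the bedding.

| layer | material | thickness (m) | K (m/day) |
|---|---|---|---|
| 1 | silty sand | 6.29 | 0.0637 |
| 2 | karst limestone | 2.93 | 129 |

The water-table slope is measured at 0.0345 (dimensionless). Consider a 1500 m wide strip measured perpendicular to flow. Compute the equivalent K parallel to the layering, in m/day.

Flow is parallel to layering, so each bed carries its own Darcy discharge and the transmissivities add.
Σ(K_i·b_i) = 0.0637×6.29 + 129×2.93 = 378.4 m²/day.
Total thickness b = 9.220 m, so K_eq = Σ(K_i·b_i)/b = 41.04 m/day.

41.0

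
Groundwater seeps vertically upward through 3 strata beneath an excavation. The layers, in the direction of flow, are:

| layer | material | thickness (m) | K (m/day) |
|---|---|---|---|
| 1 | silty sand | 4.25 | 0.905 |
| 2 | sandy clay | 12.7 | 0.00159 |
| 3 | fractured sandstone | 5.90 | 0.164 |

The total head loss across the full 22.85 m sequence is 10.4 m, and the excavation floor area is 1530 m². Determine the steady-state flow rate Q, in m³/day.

Flow is perpendicular to layering, so the layers act in series and the equivalent K is the thickness-weighted harmonic mean.
Total thickness L = 4.25 + 12.7 + 5.90 = 22.85 m.
Σ(b_i/K_i) = 4.25/0.905 + 12.7/0.00159 + 5.90/0.164 = 8028 d.
K_eq = L / Σ(b_i/K_i) = 22.85 / 8028 = 0.002846 m/day.
Q = K_eq · A · (Δh/L) = 0.002846 × 1530 × (10.4/22.85) = 1.982 m³/day.

1.98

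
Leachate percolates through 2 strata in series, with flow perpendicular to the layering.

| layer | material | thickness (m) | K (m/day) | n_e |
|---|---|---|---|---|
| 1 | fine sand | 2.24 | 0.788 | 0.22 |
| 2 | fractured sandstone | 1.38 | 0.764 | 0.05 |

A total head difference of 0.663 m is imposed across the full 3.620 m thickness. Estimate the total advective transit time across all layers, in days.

With flow normal to the layers, continuity requires the same specific discharge q through every layer.
Σ(b_i/K_i) = 2.24/0.788 + 1.38/0.764 = 4.649 d.
q = Δh / Σ(b_i/K_i) = 0.663 / 4.649 = 0.1426 m/day.
In each layer the seepage velocity is v_i = q/n_i, so the layer transit time is t_i = b_i·n_i / q:
  layer 1 (fine sand): t_1 = 2.24 × 0.22 / 0.1426 = 3.455 d
  layer 2 (fractured sandstone): t_2 = 1.38 × 0.05 / 0.1426 = 0.4838 d
Total t = Σ t_i = 3.939 days.

3.94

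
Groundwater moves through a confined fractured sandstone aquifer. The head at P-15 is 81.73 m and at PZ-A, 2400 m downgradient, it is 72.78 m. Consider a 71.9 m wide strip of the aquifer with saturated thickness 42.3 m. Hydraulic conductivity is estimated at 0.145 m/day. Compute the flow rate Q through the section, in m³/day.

1.64

Cross-sectional area A = 71.9 × 42.3 = 3041 m².
Hydraulic gradient i = (81.73 − 72.78) / 2400 = 8.95 / 2400 = 0.003729.
Darcy's law: Q = K · A · i = 0.1450 × 3041 × 0.003729 = 1.645 m³/day.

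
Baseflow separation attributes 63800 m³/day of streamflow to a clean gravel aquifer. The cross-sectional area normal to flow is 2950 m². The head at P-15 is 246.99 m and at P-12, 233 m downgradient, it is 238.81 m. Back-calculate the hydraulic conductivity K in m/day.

616

Hydraulic gradient i = (246.99 − 238.81) / 233 = 8.18 / 233 = 0.03511.
From Q = K·A·i, K = Q / (A·i) = 63800 / (2950 × 0.03511) = 616.0 m/day.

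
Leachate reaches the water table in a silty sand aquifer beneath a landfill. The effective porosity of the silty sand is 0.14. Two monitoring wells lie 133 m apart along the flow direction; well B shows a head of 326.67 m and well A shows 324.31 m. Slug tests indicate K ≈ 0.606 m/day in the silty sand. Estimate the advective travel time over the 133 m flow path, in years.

Hydraulic gradient i = (326.67 − 324.31) / 133 = 2.36 / 133 = 0.01774.
Darcy flux q = K · i = 0.6060 × 0.01774 = 0.01075 m/day.
Seepage velocity v = q / n_e = 0.01075 / 0.14 = 0.07681 m/day.
Travel time t = L / v = 133 / 0.07681 = 1732 days = 4.741 years.

4.74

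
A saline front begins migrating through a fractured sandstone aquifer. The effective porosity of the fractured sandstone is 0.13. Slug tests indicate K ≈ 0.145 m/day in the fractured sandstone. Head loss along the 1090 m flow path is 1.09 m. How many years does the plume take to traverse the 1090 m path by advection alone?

2680

Hydraulic gradient i = Δh / L = 1.09 / 1090 = 0.001000.
Darcy flux q = K · i = 0.1450 × 0.001000 = 0.0001450 m/day.
Seepage velocity v = q / n_e = 0.0001450 / 0.13 = 0.001115 m/day.
Travel time t = L / v = 1090 / 0.001115 = 9.772e+05 days = 2676 years.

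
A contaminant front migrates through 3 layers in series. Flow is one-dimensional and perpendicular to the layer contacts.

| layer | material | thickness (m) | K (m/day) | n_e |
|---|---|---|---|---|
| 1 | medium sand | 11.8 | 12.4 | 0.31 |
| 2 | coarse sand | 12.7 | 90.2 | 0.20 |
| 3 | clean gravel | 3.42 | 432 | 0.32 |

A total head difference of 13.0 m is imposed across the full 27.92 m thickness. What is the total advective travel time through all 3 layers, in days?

0.617

With flow normal to the layers, continuity requires the same specific discharge q through every layer.
Σ(b_i/K_i) = 11.8/12.4 + 12.7/90.2 + 3.42/432 = 1.100 d.
q = Δh / Σ(b_i/K_i) = 13.0 / 1.100 = 11.81 m/day.
In each layer the seepage velocity is v_i = q/n_i, so the layer transit time is t_i = b_i·n_i / q:
  layer 1 (medium sand): t_1 = 11.8 × 0.31 / 11.81 = 0.3096 d
  layer 2 (coarse sand): t_2 = 12.7 × 0.20 / 11.81 = 0.2150 d
  layer 3 (clean gravel): t_3 = 3.42 × 0.32 / 11.81 = 0.09263 d
Total t = Σ t_i = 0.6172 days.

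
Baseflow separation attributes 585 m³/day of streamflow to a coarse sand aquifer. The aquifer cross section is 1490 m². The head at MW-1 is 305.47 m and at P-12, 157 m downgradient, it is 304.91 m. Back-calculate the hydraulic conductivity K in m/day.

110

Hydraulic gradient i = (305.47 − 304.91) / 157 = 0.56 / 157 = 0.003567.
From Q = K·A·i, K = Q / (A·i) = 585 / (1490 × 0.003567) = 110.1 m/day.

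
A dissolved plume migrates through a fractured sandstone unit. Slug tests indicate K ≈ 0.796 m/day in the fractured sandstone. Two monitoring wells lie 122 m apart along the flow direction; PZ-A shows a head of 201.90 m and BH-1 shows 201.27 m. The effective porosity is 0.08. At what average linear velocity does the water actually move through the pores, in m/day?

0.0514

Hydraulic gradient i = (201.90 − 201.27) / 122 = 0.63 / 122 = 0.005164.
Darcy flux q = K · i = 0.7960 × 0.005164 = 0.004110 m/day.
Seepage velocity v = q / n_e = 0.004110 / 0.08 = 0.05138 m/day.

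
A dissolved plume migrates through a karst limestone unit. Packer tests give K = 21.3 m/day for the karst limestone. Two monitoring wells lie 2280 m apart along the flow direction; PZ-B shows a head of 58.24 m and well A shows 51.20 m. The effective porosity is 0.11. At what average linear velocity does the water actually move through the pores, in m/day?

Hydraulic gradient i = (58.24 − 51.20) / 2280 = 7.04 / 2280 = 0.003088.
Darcy flux q = K · i = 21.30 × 0.003088 = 0.06577 m/day.
Seepage velocity v = q / n_e = 0.06577 / 0.11 = 0.5979 m/day.

0.598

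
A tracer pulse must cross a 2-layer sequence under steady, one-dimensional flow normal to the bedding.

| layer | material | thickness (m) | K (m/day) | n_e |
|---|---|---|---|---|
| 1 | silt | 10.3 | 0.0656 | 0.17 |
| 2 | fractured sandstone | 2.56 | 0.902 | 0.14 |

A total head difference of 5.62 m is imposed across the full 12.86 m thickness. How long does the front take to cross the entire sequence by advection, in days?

With flow normal to the layers, continuity requires the same specific discharge q through every layer.
Σ(b_i/K_i) = 10.3/0.0656 + 2.56/0.902 = 159.9 d.
q = Δh / Σ(b_i/K_i) = 5.62 / 159.9 = 0.03516 m/day.
In each layer the seepage velocity is v_i = q/n_i, so the layer transit time is t_i = b_i·n_i / q:
  layer 1 (silt): t_1 = 10.3 × 0.17 / 0.03516 = 49.80 d
  layer 2 (fractured sandstone): t_2 = 2.56 × 0.14 / 0.03516 = 10.19 d
Total t = Σ t_i = 60.00 days.

60.0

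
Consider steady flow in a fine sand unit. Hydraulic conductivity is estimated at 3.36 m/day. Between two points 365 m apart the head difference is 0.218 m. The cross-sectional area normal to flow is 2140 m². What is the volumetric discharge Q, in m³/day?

4.29

Hydraulic gradient i = Δh / L = 0.218 / 365 = 0.0005973.
Darcy's law: Q = K · A · i = 3.360 × 2140 × 0.0005973 = 4.295 m³/day.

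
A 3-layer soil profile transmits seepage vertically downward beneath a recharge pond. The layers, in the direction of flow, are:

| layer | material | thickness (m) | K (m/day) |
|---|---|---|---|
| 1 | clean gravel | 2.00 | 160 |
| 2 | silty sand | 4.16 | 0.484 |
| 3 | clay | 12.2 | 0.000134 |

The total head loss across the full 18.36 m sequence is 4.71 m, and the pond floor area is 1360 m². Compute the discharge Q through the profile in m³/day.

Flow is perpendicular to layering, so the layers act in series and the equivalent K is the thickness-weighted harmonic mean.
Total thickness L = 2.00 + 4.16 + 12.2 = 18.36 m.
Σ(b_i/K_i) = 2.00/160 + 4.16/0.484 + 12.2/0.000134 = 91053 d.
K_eq = L / Σ(b_i/K_i) = 18.36 / 91053 = 0.0002016 m/day.
Q = K_eq · A · (Δh/L) = 0.0002016 × 1360 × (4.71/18.36) = 0.07035 m³/day.

0.0703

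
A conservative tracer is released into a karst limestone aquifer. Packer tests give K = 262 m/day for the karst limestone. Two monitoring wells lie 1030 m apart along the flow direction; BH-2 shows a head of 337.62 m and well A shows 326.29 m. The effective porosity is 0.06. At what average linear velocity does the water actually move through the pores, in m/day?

Hydraulic gradient i = (337.62 − 326.29) / 1030 = 11.33 / 1030 = 0.01100.
Darcy flux q = K · i = 262.0 × 0.01100 = 2.882 m/day.
Seepage velocity v = q / n_e = 2.882 / 0.06 = 48.03 m/day.

48.0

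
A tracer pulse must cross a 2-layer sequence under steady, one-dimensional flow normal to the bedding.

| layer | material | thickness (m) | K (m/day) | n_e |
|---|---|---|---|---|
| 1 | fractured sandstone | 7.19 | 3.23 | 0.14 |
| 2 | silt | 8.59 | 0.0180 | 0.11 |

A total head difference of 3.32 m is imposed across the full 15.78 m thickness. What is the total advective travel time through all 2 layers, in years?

With flow normal to the layers, continuity requires the same specific discharge q through every layer.
Σ(b_i/K_i) = 7.19/3.23 + 8.59/0.0180 = 479.4 d.
q = Δh / Σ(b_i/K_i) = 3.32 / 479.4 = 0.006925 m/day.
In each layer the seepage velocity is v_i = q/n_i, so the layer transit time is t_i = b_i·n_i / q:
  layer 1 (fractured sandstone): t_1 = 7.19 × 0.14 / 0.006925 = 145.4 d
  layer 2 (silt): t_2 = 8.59 × 0.11 / 0.006925 = 136.5 d
Total t = Σ t_i = 281.8 days = 0.7716 years.

0.772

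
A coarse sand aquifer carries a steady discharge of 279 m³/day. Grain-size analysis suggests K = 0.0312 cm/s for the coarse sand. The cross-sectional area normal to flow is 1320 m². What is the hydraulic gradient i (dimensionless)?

Convert K: 0.0312 cm/s × 864 = 26.96 m/day.
From Q = K·A·i, i = Q / (K·A) = 279 / (26.96 × 1320) = 0.007841.

0.00784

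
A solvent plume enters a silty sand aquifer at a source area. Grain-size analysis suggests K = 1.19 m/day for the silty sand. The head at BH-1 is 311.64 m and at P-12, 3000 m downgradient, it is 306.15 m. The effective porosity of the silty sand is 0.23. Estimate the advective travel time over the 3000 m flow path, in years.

Hydraulic gradient i = (311.64 − 306.15) / 3000 = 5.49 / 3000 = 0.001830.
Darcy flux q = K · i = 1.190 × 0.001830 = 0.002178 m/day.
Seepage velocity v = q / n_e = 0.002178 / 0.23 = 0.009468 m/day.
Travel time t = L / v = 3000 / 0.009468 = 3.168e+05 days = 867.5 years.

867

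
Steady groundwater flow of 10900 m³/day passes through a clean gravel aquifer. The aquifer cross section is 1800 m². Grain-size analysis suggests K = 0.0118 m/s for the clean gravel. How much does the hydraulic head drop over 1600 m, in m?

Convert K: 0.0118 m/s × 86400 = 1020 m/day.
From Q = K·A·i, i = Q / (K·A) = 10900 / (1020 × 1800) = 0.005940.
Head loss Δh = i · L = 0.005940 × 1600 = 9.503 m.

9.50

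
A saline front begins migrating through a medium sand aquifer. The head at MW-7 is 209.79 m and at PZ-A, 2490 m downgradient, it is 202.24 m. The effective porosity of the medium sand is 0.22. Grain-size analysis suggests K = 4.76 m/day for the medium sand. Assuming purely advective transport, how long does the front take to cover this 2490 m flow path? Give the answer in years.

Hydraulic gradient i = (209.79 − 202.24) / 2490 = 7.55 / 2490 = 0.003032.
Darcy flux q = K · i = 4.760 × 0.003032 = 0.01443 m/day.
Seepage velocity v = q / n_e = 0.01443 / 0.22 = 0.06560 m/day.
Travel time t = L / v = 2490 / 0.06560 = 37955 days = 103.9 years.

104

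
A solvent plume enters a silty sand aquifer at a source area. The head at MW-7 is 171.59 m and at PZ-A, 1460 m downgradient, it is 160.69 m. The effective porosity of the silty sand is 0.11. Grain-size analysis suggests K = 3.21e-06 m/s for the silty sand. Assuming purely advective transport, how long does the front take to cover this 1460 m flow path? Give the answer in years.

Convert K: 3.21e-06 m/s × 86400 = 0.2773 m/day.
Hydraulic gradient i = (171.59 − 160.69) / 1460 = 10.9 / 1460 = 0.007466.
Darcy flux q = K · i = 0.2773 × 0.007466 = 0.002071 m/day.
Seepage velocity v = q / n_e = 0.002071 / 0.11 = 0.01882 m/day.
Travel time t = L / v = 1460 / 0.01882 = 77563 days = 212.4 years.

212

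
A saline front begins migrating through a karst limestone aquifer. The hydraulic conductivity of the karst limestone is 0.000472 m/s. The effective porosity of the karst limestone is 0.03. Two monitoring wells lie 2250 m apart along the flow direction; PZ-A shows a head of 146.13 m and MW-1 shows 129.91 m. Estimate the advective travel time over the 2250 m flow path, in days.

230

Convert K: 0.000472 m/s × 86400 = 40.78 m/day.
Hydraulic gradient i = (146.13 − 129.91) / 2250 = 16.22 / 2250 = 0.007209.
Darcy flux q = K · i = 40.78 × 0.007209 = 0.2940 m/day.
Seepage velocity v = q / n_e = 0.2940 / 0.03 = 9.799 m/day.
Travel time t = L / v = 2250 / 9.799 = 229.6 days.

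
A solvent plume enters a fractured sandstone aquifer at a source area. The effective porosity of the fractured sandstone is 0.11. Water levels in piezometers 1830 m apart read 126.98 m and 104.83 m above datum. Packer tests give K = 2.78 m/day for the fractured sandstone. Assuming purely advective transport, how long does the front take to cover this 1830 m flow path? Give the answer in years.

Hydraulic gradient i = (126.98 − 104.83) / 1830 = 22.15 / 1830 = 0.01210.
Darcy flux q = K · i = 2.780 × 0.01210 = 0.03365 m/day.
Seepage velocity v = q / n_e = 0.03365 / 0.11 = 0.3059 m/day.
Travel time t = L / v = 1830 / 0.3059 = 5982 days = 16.38 years.

16.4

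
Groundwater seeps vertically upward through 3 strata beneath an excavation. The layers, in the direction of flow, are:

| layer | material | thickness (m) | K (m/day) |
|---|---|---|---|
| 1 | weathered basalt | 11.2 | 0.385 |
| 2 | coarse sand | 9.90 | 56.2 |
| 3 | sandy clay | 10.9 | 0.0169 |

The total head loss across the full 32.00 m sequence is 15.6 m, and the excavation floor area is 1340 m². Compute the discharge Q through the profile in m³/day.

Flow is perpendicular to layering, so the layers act in series and the equivalent K is the thickness-weighted harmonic mean.
Total thickness L = 11.2 + 9.90 + 10.9 = 32.00 m.
Σ(b_i/K_i) = 11.2/0.385 + 9.90/56.2 + 10.9/0.0169 = 674.2 d.
K_eq = L / Σ(b_i/K_i) = 32.00 / 674.2 = 0.04746 m/day.
Q = K_eq · A · (Δh/L) = 0.04746 × 1340 × (15.6/32.00) = 31.00 m³/day.

31.0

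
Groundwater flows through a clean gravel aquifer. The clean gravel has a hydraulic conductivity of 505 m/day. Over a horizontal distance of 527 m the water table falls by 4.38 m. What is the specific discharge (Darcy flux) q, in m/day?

Hydraulic gradient i = Δh / L = 4.38 / 527 = 0.008311.
Specific discharge q = K · i = 505.0 × 0.008311 = 4.197 m/day.

4.20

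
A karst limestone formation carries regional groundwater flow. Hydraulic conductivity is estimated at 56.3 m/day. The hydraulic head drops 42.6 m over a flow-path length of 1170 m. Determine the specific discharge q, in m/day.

2.05

Hydraulic gradient i = Δh / L = 42.6 / 1170 = 0.03641.
Specific discharge q = K · i = 56.30 × 0.03641 = 2.050 m/day.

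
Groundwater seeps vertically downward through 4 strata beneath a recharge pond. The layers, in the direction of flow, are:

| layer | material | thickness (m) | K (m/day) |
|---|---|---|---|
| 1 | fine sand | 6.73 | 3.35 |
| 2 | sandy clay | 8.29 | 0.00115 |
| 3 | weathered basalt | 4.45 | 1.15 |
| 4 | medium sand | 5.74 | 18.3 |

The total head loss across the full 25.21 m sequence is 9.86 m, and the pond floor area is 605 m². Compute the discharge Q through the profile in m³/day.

Flow is perpendicular to layering, so the layers act in series and the equivalent K is the thickness-weighted harmonic mean.
Total thickness L = 6.73 + 8.29 + 4.45 + 5.74 = 25.21 m.
Σ(b_i/K_i) = 6.73/3.35 + 8.29/0.00115 + 4.45/1.15 + 5.74/18.3 = 7215 d.
K_eq = L / Σ(b_i/K_i) = 25.21 / 7215 = 0.003494 m/day.
Q = K_eq · A · (Δh/L) = 0.003494 × 605 × (9.86/25.21) = 0.8268 m³/day.

0.827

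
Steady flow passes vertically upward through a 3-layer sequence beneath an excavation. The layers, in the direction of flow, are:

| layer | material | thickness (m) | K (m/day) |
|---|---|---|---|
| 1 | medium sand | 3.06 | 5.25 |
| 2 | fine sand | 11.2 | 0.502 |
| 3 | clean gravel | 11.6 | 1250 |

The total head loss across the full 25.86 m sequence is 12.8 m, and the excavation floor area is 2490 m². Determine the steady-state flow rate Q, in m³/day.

Flow is perpendicular to layering, so the layers act in series and the equivalent K is the thickness-weighted harmonic mean.
Total thickness L = 3.06 + 11.2 + 11.6 = 25.86 m.
Σ(b_i/K_i) = 3.06/5.25 + 11.2/0.502 + 11.6/1250 = 22.90 d.
K_eq = L / Σ(b_i/K_i) = 25.86 / 22.90 = 1.129 m/day.
Q = K_eq · A · (Δh/L) = 1.129 × 2490 × (12.8/25.86) = 1392 m³/day.

1390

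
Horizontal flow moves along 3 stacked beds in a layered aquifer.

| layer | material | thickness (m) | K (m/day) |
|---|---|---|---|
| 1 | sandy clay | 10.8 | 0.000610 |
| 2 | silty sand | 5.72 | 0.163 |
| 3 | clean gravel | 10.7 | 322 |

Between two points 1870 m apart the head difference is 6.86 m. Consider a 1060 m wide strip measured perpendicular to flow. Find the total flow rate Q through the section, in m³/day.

13400

Flow is parallel to layering, so each bed carries its own Darcy discharge and the transmissivities add.
Σ(K_i·b_i) = 0.000610×10.8 + 0.163×5.72 + 322×10.7 = 3446 m²/day.
Hydraulic gradient i = Δh / L = 6.86 / 1870 = 0.003668.
Q = Σ(K_i·b_i) · W · i = 3446 × 1060 × 0.003668 = 13401 m³/day.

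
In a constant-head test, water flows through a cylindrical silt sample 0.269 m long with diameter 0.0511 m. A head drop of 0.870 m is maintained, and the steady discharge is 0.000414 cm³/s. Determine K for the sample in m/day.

Cross-sectional area A = π·(d/2)² = π × (0.0511/2)² = 0.002051 m².
Convert discharge: 0.000414 cm³/s = 4.140e-10 m³/s.
Darcy's law rearranged: K = Q·L / (A·Δh) = 4.140e-10 × 0.269 / (0.002051 × 0.870) = 6.242e-08 m/s = 0.005393 m/day.

0.00539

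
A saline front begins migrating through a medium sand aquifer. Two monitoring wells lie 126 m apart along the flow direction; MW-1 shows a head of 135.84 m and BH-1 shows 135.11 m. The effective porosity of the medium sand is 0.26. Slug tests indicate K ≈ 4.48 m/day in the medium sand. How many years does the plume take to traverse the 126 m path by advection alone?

Hydraulic gradient i = (135.84 − 135.11) / 126 = 0.73 / 126 = 0.005794.
Darcy flux q = K · i = 4.480 × 0.005794 = 0.02596 m/day.
Seepage velocity v = q / n_e = 0.02596 / 0.26 = 0.09983 m/day.
Travel time t = L / v = 126 / 0.09983 = 1262 days = 3.456 years.

3.46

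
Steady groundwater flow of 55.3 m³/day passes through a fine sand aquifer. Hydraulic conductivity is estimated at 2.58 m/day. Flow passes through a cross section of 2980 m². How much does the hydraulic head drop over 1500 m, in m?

From Q = K·A·i, i = Q / (K·A) = 55.3 / (2.580 × 2980) = 0.007193.
Head loss Δh = i · L = 0.007193 × 1500 = 10.79 m.

10.8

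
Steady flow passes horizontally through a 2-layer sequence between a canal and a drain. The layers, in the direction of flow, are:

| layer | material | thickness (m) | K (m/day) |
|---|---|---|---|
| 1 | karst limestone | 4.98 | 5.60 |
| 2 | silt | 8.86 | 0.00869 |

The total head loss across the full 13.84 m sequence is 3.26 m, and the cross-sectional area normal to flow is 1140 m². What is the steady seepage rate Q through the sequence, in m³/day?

3.64

Flow is perpendicular to layering, so the layers act in series and the equivalent K is the thickness-weighted harmonic mean.
Total thickness L = 4.98 + 8.86 = 13.84 m.
Σ(b_i/K_i) = 4.98/5.60 + 8.86/0.00869 = 1020 d.
K_eq = L / Σ(b_i/K_i) = 13.84 / 1020 = 0.01356 m/day.
Q = K_eq · A · (Δh/L) = 0.01356 × 1140 × (3.26/13.84) = 3.642 m³/day.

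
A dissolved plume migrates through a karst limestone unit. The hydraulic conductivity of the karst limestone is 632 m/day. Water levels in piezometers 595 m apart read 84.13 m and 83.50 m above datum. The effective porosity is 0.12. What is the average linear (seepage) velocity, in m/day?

5.58

Hydraulic gradient i = (84.13 − 83.50) / 595 = 0.63 / 595 = 0.001059.
Darcy flux q = K · i = 632.0 × 0.001059 = 0.6692 m/day.
Seepage velocity v = q / n_e = 0.6692 / 0.12 = 5.576 m/day.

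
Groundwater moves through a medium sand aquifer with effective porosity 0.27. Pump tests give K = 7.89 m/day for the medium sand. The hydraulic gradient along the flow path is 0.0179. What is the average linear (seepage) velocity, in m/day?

0.523

Hydraulic gradient i = 0.0179.
Darcy flux q = K · i = 7.890 × 0.01790 = 0.1412 m/day.
Seepage velocity v = q / n_e = 0.1412 / 0.27 = 0.5231 m/day.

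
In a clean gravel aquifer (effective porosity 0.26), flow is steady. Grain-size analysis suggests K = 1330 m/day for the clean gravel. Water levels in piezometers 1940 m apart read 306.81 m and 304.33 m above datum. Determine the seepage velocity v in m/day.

Hydraulic gradient i = (306.81 − 304.33) / 1940 = 2.48 / 1940 = 0.001278.
Darcy flux q = K · i = 1330 × 0.001278 = 1.700 m/day.
Seepage velocity v = q / n_e = 1.700 / 0.26 = 6.539 m/day.

6.54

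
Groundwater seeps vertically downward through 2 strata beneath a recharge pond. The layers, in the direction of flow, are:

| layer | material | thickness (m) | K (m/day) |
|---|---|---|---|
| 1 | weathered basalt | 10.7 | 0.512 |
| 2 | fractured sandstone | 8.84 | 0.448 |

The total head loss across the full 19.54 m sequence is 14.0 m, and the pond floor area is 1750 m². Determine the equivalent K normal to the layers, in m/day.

Flow is perpendicular to layering, so the layers act in series and the equivalent K is the thickness-weighted harmonic mean.
Total thickness L = 10.7 + 8.84 = 19.54 m.
Σ(b_i/K_i) = 10.7/0.512 + 8.84/0.448 = 40.63 d.
K_eq = L / Σ(b_i/K_i) = 19.54 / 40.63 = 0.4809 m/day.

0.481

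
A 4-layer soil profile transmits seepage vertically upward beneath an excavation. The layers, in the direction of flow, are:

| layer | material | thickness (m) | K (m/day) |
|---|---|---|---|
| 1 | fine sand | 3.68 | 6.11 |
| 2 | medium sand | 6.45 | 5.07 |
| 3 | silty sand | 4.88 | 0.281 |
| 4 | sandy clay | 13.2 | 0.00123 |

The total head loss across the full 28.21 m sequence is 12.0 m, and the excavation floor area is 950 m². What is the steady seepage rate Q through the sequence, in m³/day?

1.06

Flow is perpendicular to layering, so the layers act in series and the equivalent K is the thickness-weighted harmonic mean.
Total thickness L = 3.68 + 6.45 + 4.88 + 13.2 = 28.21 m.
Σ(b_i/K_i) = 3.68/6.11 + 6.45/5.07 + 4.88/0.281 + 13.2/0.00123 = 10751 d.
K_eq = L / Σ(b_i/K_i) = 28.21 / 10751 = 0.002624 m/day.
Q = K_eq · A · (Δh/L) = 0.002624 × 950 × (12.0/28.21) = 1.060 m³/day.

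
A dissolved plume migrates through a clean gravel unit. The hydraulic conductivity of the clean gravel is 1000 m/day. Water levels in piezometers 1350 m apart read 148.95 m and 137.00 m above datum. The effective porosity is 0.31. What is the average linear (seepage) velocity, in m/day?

Hydraulic gradient i = (148.95 − 137.00) / 1350 = 11.95 / 1350 = 0.008852.
Darcy flux q = K · i = 1000 × 0.008852 = 8.852 m/day.
Seepage velocity v = q / n_e = 8.852 / 0.31 = 28.55 m/day.

28.6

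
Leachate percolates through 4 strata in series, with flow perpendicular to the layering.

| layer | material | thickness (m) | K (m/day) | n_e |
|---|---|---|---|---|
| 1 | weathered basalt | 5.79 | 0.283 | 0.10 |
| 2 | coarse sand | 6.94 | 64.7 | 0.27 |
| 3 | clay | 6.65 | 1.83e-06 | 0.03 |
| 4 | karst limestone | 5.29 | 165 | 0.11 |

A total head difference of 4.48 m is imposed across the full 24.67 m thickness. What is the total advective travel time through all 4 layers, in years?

7180

With flow normal to the layers, continuity requires the same specific discharge q through every layer.
Σ(b_i/K_i) = 5.79/0.283 + 6.94/64.7 + 6.65/1.83e-06 + 5.29/165 = 3.634e+06 d.
q = Δh / Σ(b_i/K_i) = 4.48 / 3.634e+06 = 1.233e-06 m/day.
In each layer the seepage velocity is v_i = q/n_i, so the layer transit time is t_i = b_i·n_i / q:
  layer 1 (weathered basalt): t_1 = 5.79 × 0.10 / 1.233e-06 = 4.696e+05 d
  layer 2 (coarse sand): t_2 = 6.94 × 0.27 / 1.233e-06 = 1.520e+06 d
  layer 3 (clay): t_3 = 6.65 × 0.03 / 1.233e-06 = 1.618e+05 d
  layer 4 (karst limestone): t_4 = 5.29 × 0.11 / 1.233e-06 = 4.720e+05 d
Total t = Σ t_i = 2.623e+06 days = 7182 years.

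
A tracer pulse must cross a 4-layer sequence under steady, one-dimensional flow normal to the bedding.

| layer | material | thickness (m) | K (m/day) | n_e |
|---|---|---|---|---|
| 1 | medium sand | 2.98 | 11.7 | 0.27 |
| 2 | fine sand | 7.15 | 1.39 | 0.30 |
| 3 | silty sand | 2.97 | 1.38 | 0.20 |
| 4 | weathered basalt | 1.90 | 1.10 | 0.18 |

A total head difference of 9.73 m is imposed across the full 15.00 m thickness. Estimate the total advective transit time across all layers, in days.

3.71

With flow normal to the layers, continuity requires the same specific discharge q through every layer.
Σ(b_i/K_i) = 2.98/11.7 + 7.15/1.39 + 2.97/1.38 + 1.90/1.10 = 9.278 d.
q = Δh / Σ(b_i/K_i) = 9.73 / 9.278 = 1.049 m/day.
In each layer the seepage velocity is v_i = q/n_i, so the layer transit time is t_i = b_i·n_i / q:
  layer 1 (medium sand): t_1 = 2.98 × 0.27 / 1.049 = 0.7672 d
  layer 2 (fine sand): t_2 = 7.15 × 0.30 / 1.049 = 2.045 d
  layer 3 (silty sand): t_3 = 2.97 × 0.20 / 1.049 = 0.5664 d
  layer 4 (weathered basalt): t_4 = 1.90 × 0.18 / 1.049 = 0.3261 d
Total t = Σ t_i = 3.705 days.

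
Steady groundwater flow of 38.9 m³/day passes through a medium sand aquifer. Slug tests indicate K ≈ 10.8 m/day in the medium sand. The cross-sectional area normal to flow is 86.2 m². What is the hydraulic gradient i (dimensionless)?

0.0418

From Q = K·A·i, i = Q / (K·A) = 38.9 / (10.80 × 86.20) = 0.04178.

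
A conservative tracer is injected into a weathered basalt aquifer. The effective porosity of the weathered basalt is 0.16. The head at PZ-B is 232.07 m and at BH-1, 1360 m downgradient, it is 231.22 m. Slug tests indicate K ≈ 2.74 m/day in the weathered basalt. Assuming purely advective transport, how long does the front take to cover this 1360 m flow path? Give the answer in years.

Hydraulic gradient i = (232.07 − 231.22) / 1360 = 0.85 / 1360 = 0.0006250.
Darcy flux q = K · i = 2.740 × 0.0006250 = 0.001713 m/day.
Seepage velocity v = q / n_e = 0.001713 / 0.16 = 0.01070 m/day.
Travel time t = L / v = 1360 / 0.01070 = 1.271e+05 days = 347.9 years.

348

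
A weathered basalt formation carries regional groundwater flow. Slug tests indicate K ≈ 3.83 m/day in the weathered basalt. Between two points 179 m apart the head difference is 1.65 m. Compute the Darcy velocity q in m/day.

0.0353

Hydraulic gradient i = Δh / L = 1.65 / 179 = 0.009218.
Specific discharge q = K · i = 3.830 × 0.009218 = 0.03530 m/day.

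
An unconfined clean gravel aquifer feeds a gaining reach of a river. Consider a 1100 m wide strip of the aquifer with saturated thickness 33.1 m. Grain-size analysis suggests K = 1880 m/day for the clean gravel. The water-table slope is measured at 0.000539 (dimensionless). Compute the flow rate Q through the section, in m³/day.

36900

Cross-sectional area A = 1100 × 33.1 = 36410 m².
Hydraulic gradient i = 0.000539.
Darcy's law: Q = K · A · i = 1880 × 36410 × 0.0005390 = 36895 m³/day.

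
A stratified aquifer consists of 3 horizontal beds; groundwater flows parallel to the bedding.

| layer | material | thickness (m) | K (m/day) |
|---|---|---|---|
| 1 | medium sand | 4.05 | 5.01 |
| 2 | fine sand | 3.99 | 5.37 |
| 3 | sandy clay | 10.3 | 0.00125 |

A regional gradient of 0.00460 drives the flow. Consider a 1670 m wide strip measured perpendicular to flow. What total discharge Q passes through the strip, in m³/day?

Flow is parallel to layering, so each bed carries its own Darcy discharge and the transmissivities add.
Σ(K_i·b_i) = 5.01×4.05 + 5.37×3.99 + 0.00125×10.3 = 41.73 m²/day.
Hydraulic gradient i = 0.00460.
Q = Σ(K_i·b_i) · W · i = 41.73 × 1670 × 0.004600 = 320.6 m³/day.

321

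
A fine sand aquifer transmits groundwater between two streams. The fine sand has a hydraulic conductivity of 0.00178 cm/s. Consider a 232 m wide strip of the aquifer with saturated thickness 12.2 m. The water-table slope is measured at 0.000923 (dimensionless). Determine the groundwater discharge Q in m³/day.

Convert K: 0.00178 cm/s × 864 = 1.538 m/day.
Cross-sectional area A = 232 × 12.2 = 2830 m².
Hydraulic gradient i = 0.000923.
Darcy's law: Q = K · A · i = 1.538 × 2830 × 0.0009230 = 4.018 m³/day.

4.02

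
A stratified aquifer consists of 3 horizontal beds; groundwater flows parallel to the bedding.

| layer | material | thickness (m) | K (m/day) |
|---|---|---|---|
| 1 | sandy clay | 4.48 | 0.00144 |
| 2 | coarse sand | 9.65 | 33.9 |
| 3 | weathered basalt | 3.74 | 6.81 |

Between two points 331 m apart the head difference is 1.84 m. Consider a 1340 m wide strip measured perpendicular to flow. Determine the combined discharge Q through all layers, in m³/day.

2630

Flow is parallel to layering, so each bed carries its own Darcy discharge and the transmissivities add.
Σ(K_i·b_i) = 0.00144×4.48 + 33.9×9.65 + 6.81×3.74 = 352.6 m²/day.
Hydraulic gradient i = Δh / L = 1.84 / 331 = 0.005559.
Q = Σ(K_i·b_i) · W · i = 352.6 × 1340 × 0.005559 = 2627 m³/day.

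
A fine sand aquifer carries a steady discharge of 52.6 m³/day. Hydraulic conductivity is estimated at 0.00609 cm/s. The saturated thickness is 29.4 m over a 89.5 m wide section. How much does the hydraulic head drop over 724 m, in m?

Convert K: 0.00609 cm/s × 864 = 5.262 m/day.
Cross-sectional area A = 89.5 × 29.4 = 2631 m².
From Q = K·A·i, i = Q / (K·A) = 52.6 / (5.262 × 2631) = 0.003799.
Head loss Δh = i · L = 0.003799 × 724 = 2.751 m.

2.75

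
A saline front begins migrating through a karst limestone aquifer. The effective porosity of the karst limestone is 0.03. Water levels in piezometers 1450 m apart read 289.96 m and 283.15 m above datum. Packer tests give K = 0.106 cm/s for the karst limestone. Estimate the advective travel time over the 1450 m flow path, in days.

Convert K: 0.106 cm/s × 864 = 91.58 m/day.
Hydraulic gradient i = (289.96 − 283.15) / 1450 = 6.81 / 1450 = 0.004697.
Darcy flux q = K · i = 91.58 × 0.004697 = 0.4301 m/day.
Seepage velocity v = q / n_e = 0.4301 / 0.03 = 14.34 m/day.
Travel time t = L / v = 1450 / 14.34 = 101.1 days.

101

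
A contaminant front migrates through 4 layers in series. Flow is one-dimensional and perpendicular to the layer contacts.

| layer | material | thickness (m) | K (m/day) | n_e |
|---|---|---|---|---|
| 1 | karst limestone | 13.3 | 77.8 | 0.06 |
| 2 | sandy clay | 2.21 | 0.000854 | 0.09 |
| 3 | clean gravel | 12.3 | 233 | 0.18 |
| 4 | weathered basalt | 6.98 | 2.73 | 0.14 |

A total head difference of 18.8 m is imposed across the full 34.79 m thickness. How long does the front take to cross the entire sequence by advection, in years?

1.58

With flow normal to the layers, continuity requires the same specific discharge q through every layer.
Σ(b_i/K_i) = 13.3/77.8 + 2.21/0.000854 + 12.3/233 + 6.98/2.73 = 2591 d.
q = Δh / Σ(b_i/K_i) = 18.8 / 2591 = 0.007257 m/day.
In each layer the seepage velocity is v_i = q/n_i, so the layer transit time is t_i = b_i·n_i / q:
  layer 1 (karst limestone): t_1 = 13.3 × 0.06 / 0.007257 = 110.0 d
  layer 2 (sandy clay): t_2 = 2.21 × 0.09 / 0.007257 = 27.41 d
  layer 3 (clean gravel): t_3 = 12.3 × 0.18 / 0.007257 = 305.1 d
  layer 4 (weathered basalt): t_4 = 6.98 × 0.14 / 0.007257 = 134.7 d
Total t = Σ t_i = 577.1 days = 1.580 years.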